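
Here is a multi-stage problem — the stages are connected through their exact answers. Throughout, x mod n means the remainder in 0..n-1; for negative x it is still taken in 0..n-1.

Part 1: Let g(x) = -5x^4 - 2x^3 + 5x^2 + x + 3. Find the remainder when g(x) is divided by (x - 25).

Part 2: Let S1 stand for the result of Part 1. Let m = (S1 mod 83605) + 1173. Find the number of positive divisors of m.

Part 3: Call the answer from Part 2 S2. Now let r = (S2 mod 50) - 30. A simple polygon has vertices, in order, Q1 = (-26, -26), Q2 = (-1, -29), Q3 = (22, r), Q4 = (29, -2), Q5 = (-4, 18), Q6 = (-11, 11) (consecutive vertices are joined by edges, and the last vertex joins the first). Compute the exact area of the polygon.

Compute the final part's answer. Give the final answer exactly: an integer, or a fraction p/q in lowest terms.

Part 1: remainder = value at the root: -5*(25)^4 - 2*(25)^3 + 5*(25)^2 + 1*(25)^1 + 3 = (-1953125) + (-31250) + (3125) + (25) + (3) = -1981222; answer -1981222
Part 2: S1 = -1981222; m = 26471; 26471 = 103 * 257; number of divisors = (1+1) * (1+1) = 4; answer 4
Part 3: S2 = 4; r = -26; cross terms: (-26*-29 - -1*-26)=728, (-1*-26 - 22*-29)=664, (22*-2 - 29*-26)=710, (29*18 - -4*-2)=514, (-4*11 - -11*18)=154, (-11*-26 - -26*11)=572; twice the area = |3342| = 3342; area = 1671; answer 1671

1671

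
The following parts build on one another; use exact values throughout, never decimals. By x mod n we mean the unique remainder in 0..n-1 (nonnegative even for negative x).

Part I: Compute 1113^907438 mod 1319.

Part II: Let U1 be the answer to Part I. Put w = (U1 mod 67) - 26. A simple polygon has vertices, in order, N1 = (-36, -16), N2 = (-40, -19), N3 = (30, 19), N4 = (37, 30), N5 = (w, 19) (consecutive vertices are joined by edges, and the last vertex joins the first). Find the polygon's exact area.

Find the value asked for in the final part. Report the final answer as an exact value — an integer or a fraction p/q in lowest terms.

995

Part I: squarings mod 1319: 1113^1=1113, 1113^2=228, 1113^4=543, 1113^8=712, 1113^16=448, 1113^32=216, 1113^64=491, 1113^128=1023, 1113^256=562, 1113^512=603, 1113^1024=884, 1113^2048=608, 1113^4096=344, 1113^8192=945, 1113^16384=62, 1113^32768=1206, 1113^65536=898, 1113^131072=495, 1113^262144=1010, 1113^524288=513; 1113^907438 = 1113^2 * 1113^4 * 1113^8 * 1113^32 * 1113^128 * 1113^2048 * 1113^4096 * 1113^16384 * 1113^32768 * 1113^65536 * 1113^262144 * 1113^524288 = 349 (mod 1319); answer 349
Part II: U1 = 349; w = -12; cross terms: (-36*-19 - -40*-16)=44, (-40*19 - 30*-19)=-190, (30*30 - 37*19)=197, (37*19 - -12*30)=1063, (-12*-16 - -36*19)=876; twice the area = |1990| = 1990; area = 995; answer 995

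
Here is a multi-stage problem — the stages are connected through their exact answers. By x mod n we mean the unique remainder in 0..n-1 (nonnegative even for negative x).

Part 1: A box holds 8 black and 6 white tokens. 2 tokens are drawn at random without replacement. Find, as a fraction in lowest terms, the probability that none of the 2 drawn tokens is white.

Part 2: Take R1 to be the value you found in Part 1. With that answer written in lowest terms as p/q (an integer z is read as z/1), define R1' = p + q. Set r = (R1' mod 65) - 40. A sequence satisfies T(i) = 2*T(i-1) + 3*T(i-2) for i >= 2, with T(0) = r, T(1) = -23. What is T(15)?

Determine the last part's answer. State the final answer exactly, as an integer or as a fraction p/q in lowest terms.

Part 1: total draws C(14,2) = 91; favorable C(8,2) = 28; P = 4/13; answer 4/13
Part 2: R1 = 4/13; threaded value p + q = 17; r = -23; T(2) = 2*(-23) + 3*(-23) = -115; iterating: T(2)=-115, T(3)=-299, T(4)=-943, T(5)=-2783, T(6)=-8395, T(7)=-25139, T(8)=-75463, T(9)=-226343, T(10)=-679075, T(11)=-2037179, T(12)=-6111583, T(13)=-18334703, T(14)=-55004155, T(15)=-165012419; answer -165012419

-165012419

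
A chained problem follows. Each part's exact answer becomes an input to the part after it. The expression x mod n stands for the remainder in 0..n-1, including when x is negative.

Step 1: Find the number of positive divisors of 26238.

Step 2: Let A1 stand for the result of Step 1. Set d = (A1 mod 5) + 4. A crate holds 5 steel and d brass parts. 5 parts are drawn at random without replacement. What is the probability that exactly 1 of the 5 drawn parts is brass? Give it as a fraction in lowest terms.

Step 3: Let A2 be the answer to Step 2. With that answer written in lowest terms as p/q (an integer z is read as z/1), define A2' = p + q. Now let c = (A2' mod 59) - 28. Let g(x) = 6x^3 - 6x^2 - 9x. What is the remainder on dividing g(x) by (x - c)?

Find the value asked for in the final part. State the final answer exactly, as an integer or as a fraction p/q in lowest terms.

Step 1: 26238 = 2 * 3 * 4373; number of divisors = (1+1) * (1+1) * (1+1) = 8; answer 8
Step 2: A1 = 8; d = 7; total draws C(12,5) = 792; favorable C(7,1)*C(5,4) = 35; P = 35/792; answer 35/792
Step 3: A2 = 35/792; threaded value p + q = 827; c = -27; remainder = value at the root: 6*(-27)^3 - 6*(-27)^2 - 9*(-27)^1 = (-118098) + (-4374) + (243) = -122229; answer -122229

-122229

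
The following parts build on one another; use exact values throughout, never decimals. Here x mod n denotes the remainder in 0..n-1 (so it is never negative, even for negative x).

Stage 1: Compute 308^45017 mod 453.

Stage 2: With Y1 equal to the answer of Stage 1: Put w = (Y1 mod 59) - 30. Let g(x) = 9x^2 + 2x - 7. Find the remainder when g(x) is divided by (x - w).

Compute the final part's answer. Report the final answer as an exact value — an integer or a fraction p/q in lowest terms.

Stage 1: squarings mod 453: 308^1=308, 308^2=187, 308^4=88, 308^8=43, 308^16=37, 308^32=10, 308^64=100, 308^128=34, 308^256=250, 308^512=439, 308^1024=196, 308^2048=364, 308^4096=220, 308^8192=382, 308^16384=58, 308^32768=193; 308^45017 = 308^1 * 308^8 * 308^16 * 308^64 * 308^128 * 308^256 * 308^512 * 308^1024 * 308^2048 * 308^8192 * 308^32768 = 71 (mod 453); answer 71
Stage 2: Y1 = 71; w = -18; remainder = value at the root: 9*(-18)^2 + 2*(-18)^1 - 7 = (2916) + (-36) + (-7) = 2873; answer 2873

2873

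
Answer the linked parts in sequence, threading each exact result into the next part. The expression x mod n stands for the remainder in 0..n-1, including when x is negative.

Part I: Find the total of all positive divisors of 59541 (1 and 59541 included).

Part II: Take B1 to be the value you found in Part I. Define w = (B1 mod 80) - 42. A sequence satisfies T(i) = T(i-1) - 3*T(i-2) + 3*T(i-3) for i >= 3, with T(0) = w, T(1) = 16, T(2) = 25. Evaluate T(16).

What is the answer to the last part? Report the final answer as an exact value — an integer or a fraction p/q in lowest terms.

Part I: 59541 = 3 * 89 * 223; sigma = (1 + 3) * (1 + 89) * (1 + 223) = 4 * 90 * 224 = 80640; answer 80640
Part II: B1 = 80640; w = -42; T(3) = 1*(25) - 3*(16) + 3*(-42) = -149; iterating: T(3)=-149, T(4)=-176, T(5)=346, T(6)=427, T(7)=-1139, T(8)=-1382, T(9)=3316, T(10)=4045, T(11)=-10049, T(12)=-12236, T(13)=30046, T(14)=36607, T(15)=-90239, T(16)=-109922; answer -109922

-109922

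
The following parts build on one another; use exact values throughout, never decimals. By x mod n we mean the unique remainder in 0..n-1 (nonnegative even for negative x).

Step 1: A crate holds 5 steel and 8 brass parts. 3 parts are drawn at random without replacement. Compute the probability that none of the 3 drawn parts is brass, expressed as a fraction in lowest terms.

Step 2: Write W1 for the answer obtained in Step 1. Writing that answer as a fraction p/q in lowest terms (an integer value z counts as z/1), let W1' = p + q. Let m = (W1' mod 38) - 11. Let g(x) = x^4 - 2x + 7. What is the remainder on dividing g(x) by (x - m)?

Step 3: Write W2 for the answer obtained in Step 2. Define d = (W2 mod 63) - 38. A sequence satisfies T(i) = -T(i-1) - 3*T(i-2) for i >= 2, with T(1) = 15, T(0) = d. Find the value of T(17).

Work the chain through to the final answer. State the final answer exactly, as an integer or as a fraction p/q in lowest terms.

Step 1: total draws C(13,3) = 286; favorable C(5,3) = 10; P = 5/143; answer 5/143
Step 2: W1 = 5/143; threaded value p + q = 148; m = 23; remainder = value at the root: 1*(23)^4 - 2*(23)^1 + 7 = (279841) + (-46) + (7) = 279802; answer 279802
Step 3: W2 = 279802; d = -19; T(2) = -1*(15) - 3*(-19) = 42; iterating: T(2)=42, T(3)=-87, T(4)=-39, T(5)=300, T(6)=-183, T(7)=-717, T(8)=1266, T(9)=885, T(10)=-4683, T(11)=2028, T(12)=12021, T(13)=-18105, T(14)=-17958, T(15)=72273, T(16)=-18399, T(17)=-198420; answer -198420

-198420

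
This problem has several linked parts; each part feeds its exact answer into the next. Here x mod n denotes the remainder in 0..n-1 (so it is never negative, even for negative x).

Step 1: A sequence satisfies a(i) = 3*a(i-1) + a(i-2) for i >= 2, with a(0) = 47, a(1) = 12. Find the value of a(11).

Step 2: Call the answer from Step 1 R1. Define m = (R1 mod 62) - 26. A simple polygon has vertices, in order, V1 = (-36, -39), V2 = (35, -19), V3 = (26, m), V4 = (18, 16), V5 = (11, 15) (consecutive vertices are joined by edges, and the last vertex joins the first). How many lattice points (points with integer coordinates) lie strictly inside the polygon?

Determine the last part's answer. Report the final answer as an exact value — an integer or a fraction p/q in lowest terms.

Step 1: a(2) = 3*(12) + 1*(47) = 83; iterating: a(2)=83, a(3)=261, a(4)=866, a(5)=2859, a(6)=9443, a(7)=31188, a(8)=103007, a(9)=340209, a(10)=1123634, a(11)=3711111; answer 3711111
Step 2: R1 = 3711111; m = 13; cross terms: (-36*-19 - 35*-39)=2049, (35*13 - 26*-19)=949, (26*16 - 18*13)=182, (18*15 - 11*16)=94, (11*-39 - -36*15)=111; twice the area = |3385| = 3385; area = 3385/2; boundary points = 1 + 1 + 1 + 1 + 1 = 5; strictly interior points = area - boundary/2 + 1 = 1691; answer 1691

1691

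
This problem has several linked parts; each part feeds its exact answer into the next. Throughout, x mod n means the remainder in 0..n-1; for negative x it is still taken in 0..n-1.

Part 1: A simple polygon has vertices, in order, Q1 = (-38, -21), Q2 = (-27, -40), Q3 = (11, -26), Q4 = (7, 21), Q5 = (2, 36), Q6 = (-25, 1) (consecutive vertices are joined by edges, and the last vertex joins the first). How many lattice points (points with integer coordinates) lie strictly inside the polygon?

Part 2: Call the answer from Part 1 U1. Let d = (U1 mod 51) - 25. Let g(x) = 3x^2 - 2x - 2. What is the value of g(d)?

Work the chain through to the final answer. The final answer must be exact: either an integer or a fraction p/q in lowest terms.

1406

Part 1: cross terms: (-38*-40 - -27*-21)=953, (-27*-26 - 11*-40)=1142, (11*21 - 7*-26)=413, (7*36 - 2*21)=210, (2*1 - -25*36)=902, (-25*-21 - -38*1)=563; twice the area = |4183| = 4183; area = 4183/2; boundary points = 1 + 2 + 1 + 5 + 1 + 1 = 11; strictly interior points = area - boundary/2 + 1 = 2087; answer 2087
Part 2: U1 = 2087; d = 22; 3*(22)^2 - 2*(22)^1 - 2 = (1452) + (-44) + (-2) = 1406; answer 1406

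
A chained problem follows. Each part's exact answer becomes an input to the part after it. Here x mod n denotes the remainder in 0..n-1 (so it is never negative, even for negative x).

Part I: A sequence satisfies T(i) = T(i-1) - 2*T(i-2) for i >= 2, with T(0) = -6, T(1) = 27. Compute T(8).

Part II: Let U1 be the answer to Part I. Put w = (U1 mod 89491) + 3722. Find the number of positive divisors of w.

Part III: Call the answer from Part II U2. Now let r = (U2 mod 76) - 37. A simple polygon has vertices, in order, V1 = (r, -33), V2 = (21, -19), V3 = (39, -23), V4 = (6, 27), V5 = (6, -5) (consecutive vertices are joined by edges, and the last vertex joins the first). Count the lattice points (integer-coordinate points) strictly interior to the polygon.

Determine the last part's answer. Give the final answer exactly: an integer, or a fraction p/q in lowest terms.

Part I: T(2) = 1*(27) - 2*(-6) = 39; iterating: T(2)=39, T(3)=-15, T(4)=-93, T(5)=-63, T(6)=123, T(7)=249, T(8)=3; answer 3
Part II: U1 = 3; w = 3725; 3725 = 5^2 * 149; number of divisors = (2+1) * (1+1) = 6; answer 6
Part III: U2 = 6; r = -31; cross terms: (-31*-19 - 21*-33)=1282, (21*-23 - 39*-19)=258, (39*27 - 6*-23)=1191, (6*-5 - 6*27)=-192, (6*-33 - -31*-5)=-353; twice the area = |2186| = 2186; area = 1093; boundary points = 2 + 2 + 1 + 32 + 1 = 38; strictly interior points = area - boundary/2 + 1 = 1075; answer 1075

1075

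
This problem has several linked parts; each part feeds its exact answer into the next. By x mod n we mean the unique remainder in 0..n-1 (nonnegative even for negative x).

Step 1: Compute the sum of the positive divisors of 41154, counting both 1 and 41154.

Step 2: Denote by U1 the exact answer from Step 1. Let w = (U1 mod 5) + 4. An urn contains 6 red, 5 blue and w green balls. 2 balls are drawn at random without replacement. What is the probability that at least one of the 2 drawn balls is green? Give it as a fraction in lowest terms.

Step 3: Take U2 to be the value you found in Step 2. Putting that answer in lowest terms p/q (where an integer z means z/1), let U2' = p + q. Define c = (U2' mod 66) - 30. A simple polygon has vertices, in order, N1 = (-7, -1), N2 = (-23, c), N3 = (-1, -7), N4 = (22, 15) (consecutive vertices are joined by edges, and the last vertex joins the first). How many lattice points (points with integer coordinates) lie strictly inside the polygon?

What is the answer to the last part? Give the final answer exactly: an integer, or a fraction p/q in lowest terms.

175

Step 1: 41154 = 2 * 3 * 19^3; sigma = (1 + 2) * (1 + 3) * (1 + 19 + 361 + 6859) = 3 * 4 * 7240 = 86880; answer 86880
Step 2: U1 = 86880; w = 4; total draws C(15,2) = 105; complement C(11,2) = 55; favorable 105 - 55 = 50; P = 10/21; answer 10/21
Step 3: U2 = 10/21; threaded value p + q = 31; c = 1; cross terms: (-7*1 - -23*-1)=-30, (-23*-7 - -1*1)=162, (-1*15 - 22*-7)=139, (22*-1 - -7*15)=83; twice the area = |354| = 354; area = 177; boundary points = 2 + 2 + 1 + 1 = 6; strictly interior points = area - boundary/2 + 1 = 175; answer 175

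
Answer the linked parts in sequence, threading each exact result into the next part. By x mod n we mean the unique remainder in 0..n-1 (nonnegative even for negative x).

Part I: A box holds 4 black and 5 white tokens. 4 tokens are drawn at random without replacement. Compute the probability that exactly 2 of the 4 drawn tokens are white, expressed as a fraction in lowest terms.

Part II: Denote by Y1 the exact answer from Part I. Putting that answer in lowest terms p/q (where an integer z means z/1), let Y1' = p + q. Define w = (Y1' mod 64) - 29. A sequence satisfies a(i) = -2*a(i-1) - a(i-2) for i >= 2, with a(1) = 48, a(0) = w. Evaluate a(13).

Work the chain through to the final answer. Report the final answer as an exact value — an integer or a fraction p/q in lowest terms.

Part I: total draws C(9,4) = 126; favorable C(5,2)*C(4,2) = 60; P = 10/21; answer 10/21
Part II: Y1 = 10/21; threaded value p + q = 31; w = 2; a(2) = -2*(48) - 1*(2) = -98; iterating: a(2)=-98, a(3)=148, a(4)=-198, a(5)=248, a(6)=-298, a(7)=348, a(8)=-398, a(9)=448, a(10)=-498, a(11)=548, a(12)=-598, a(13)=648; answer 648

648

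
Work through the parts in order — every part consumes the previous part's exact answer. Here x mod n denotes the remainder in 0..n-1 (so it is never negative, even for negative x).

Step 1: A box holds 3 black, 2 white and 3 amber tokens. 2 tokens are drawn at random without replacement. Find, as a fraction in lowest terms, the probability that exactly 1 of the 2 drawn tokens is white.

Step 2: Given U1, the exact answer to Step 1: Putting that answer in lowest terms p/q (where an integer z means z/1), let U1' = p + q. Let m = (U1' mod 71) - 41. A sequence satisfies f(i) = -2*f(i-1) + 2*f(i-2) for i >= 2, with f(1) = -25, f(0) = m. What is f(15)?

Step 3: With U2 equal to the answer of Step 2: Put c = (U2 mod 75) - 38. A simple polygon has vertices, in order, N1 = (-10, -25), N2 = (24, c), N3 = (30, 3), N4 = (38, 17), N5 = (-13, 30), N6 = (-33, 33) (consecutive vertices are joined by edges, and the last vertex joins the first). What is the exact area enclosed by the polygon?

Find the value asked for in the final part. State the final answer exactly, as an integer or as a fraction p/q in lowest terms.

Step 1: total draws C(8,2) = 28; favorable C(2,1)*C(6,1) = 12; P = 3/7; answer 3/7
Step 2: U1 = 3/7; threaded value p + q = 10; m = -31; f(2) = -2*(-25) + 2*(-31) = -12; iterating: f(2)=-12, f(3)=-26, f(4)=28, f(5)=-108, f(6)=272, f(7)=-760, f(8)=2064, f(9)=-5648, f(10)=15424, f(11)=-42144, f(12)=115136, f(13)=-314560, f(14)=859392, f(15)=-2347904; answer -2347904
Step 3: U2 = -2347904; c = 8; cross terms: (-10*8 - 24*-25)=520, (24*3 - 30*8)=-168, (30*17 - 38*3)=396, (38*30 - -13*17)=1361, (-13*33 - -33*30)=561, (-33*-25 - -10*33)=1155; twice the area = |3825| = 3825; area = 3825/2; answer 3825/2

3825/2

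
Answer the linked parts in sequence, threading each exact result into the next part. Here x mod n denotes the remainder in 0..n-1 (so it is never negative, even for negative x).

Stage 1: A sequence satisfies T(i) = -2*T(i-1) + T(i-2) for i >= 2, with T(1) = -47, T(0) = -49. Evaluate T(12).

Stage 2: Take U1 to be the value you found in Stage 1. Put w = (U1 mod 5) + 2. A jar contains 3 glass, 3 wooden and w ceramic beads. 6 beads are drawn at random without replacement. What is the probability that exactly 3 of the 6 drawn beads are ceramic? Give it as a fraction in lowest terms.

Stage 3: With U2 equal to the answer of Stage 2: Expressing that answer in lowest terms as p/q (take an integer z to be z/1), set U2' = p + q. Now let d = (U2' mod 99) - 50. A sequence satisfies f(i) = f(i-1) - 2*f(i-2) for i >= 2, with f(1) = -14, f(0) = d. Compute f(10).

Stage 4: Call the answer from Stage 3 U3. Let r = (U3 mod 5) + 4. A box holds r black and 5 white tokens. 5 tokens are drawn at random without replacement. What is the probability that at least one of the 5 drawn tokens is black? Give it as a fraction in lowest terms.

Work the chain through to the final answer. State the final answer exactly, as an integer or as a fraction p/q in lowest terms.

791/792

Stage 1: T(2) = -2*(-47) + 1*(-49) = 45; iterating: T(2)=45, T(3)=-137, T(4)=319, T(5)=-775, T(6)=1869, T(7)=-4513, T(8)=10895, T(9)=-26303, T(10)=63501, T(11)=-153305, T(12)=370111; answer 370111
Stage 2: U1 = 370111; w = 3; total draws C(9,6) = 84; favorable C(3,3)*C(6,3) = 20; P = 5/21; answer 5/21
Stage 3: U2 = 5/21; threaded value p + q = 26; d = -24; f(2) = 1*(-14) - 2*(-24) = 34; iterating: f(2)=34, f(3)=62, f(4)=-6, f(5)=-130, f(6)=-118, f(7)=142, f(8)=378, f(9)=94, f(10)=-662; answer -662
Stage 4: U3 = -662; r = 7; total draws C(12,5) = 792; complement C(5,5) = 1; favorable 792 - 1 = 791; P = 791/792; answer 791/792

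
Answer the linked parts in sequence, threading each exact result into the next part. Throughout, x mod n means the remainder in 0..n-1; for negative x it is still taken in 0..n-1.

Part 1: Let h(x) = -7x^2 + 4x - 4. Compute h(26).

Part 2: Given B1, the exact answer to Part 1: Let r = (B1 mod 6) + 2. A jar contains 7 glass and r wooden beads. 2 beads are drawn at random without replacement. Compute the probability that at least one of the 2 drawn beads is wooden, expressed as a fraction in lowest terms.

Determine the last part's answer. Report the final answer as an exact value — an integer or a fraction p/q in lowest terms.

5/12

Part 1: -7*(26)^2 + 4*(26)^1 - 4 = (-4732) + (104) + (-4) = -4632; answer -4632
Part 2: B1 = -4632; r = 2; total draws C(9,2) = 36; complement C(7,2) = 21; favorable 36 - 21 = 15; P = 5/12; answer 5/12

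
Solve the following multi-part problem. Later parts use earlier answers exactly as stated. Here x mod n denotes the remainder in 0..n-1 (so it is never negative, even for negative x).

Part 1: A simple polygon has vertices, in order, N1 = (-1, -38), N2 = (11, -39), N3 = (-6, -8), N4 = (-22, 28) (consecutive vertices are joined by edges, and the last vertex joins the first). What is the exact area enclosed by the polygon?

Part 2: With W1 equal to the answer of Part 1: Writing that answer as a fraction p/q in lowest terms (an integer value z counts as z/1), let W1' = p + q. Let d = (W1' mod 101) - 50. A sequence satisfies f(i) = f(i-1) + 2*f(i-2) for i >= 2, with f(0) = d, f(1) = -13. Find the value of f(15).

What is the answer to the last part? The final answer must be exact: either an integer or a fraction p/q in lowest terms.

Part 1: cross terms: (-1*-39 - 11*-38)=457, (11*-8 - -6*-39)=-322, (-6*28 - -22*-8)=-344, (-22*-38 - -1*28)=864; twice the area = |655| = 655; area = 655/2; answer 655/2
Part 2: W1 = 655/2; threaded value p + q = 657; d = 1; f(2) = 1*(-13) + 2*(1) = -11; iterating: f(2)=-11, f(3)=-37, f(4)=-59, f(5)=-133, f(6)=-251, f(7)=-517, f(8)=-1019, f(9)=-2053, f(10)=-4091, f(11)=-8197, f(12)=-16379, f(13)=-32773, f(14)=-65531, f(15)=-131077; answer -131077

-131077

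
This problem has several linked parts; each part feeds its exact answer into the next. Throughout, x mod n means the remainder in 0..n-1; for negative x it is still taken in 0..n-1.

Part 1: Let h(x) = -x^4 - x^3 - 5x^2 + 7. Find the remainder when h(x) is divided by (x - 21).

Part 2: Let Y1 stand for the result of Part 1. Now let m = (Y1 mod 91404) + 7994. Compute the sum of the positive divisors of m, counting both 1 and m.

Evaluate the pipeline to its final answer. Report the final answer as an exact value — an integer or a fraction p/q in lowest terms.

174720

Part 1: remainder = value at the root: -1*(21)^4 - 1*(21)^3 - 5*(21)^2 + 7 = (-194481) + (-9261) + (-2205) + (7) = -205940; answer -205940
Part 2: Y1 = -205940; m = 76266; 76266 = 2 * 3^2 * 19 * 223; sigma = (1 + 2) * (1 + 3 + 9) * (1 + 19) * (1 + 223) = 3 * 13 * 20 * 224 = 174720; answer 174720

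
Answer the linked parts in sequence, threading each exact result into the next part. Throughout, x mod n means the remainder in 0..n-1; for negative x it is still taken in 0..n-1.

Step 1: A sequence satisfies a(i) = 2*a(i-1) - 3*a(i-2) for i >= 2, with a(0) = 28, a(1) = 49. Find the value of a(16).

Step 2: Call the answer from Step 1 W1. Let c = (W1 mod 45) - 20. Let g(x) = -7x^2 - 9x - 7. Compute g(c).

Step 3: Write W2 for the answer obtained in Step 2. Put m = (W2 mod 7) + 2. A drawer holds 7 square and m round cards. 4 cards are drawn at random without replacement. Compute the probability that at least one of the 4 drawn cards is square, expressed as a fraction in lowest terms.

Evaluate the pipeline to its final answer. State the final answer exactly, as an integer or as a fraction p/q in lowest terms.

138/143

Step 1: a(2) = 2*(49) - 3*(28) = 14; iterating: a(2)=14, a(3)=-119, a(4)=-280, a(5)=-203, a(6)=434, a(7)=1477, a(8)=1652, a(9)=-1127, a(10)=-7210, a(11)=-11039, a(12)=-448, a(13)=32221, a(14)=65786, a(15)=34909, a(16)=-127540; answer -127540
Step 2: W1 = -127540; c = 15; -7*(15)^2 - 9*(15)^1 - 7 = (-1575) + (-135) + (-7) = -1717; answer -1717
Step 3: W2 = -1717; m = 7; total draws C(14,4) = 1001; complement C(7,4) = 35; favorable 1001 - 35 = 966; P = 138/143; answer 138/143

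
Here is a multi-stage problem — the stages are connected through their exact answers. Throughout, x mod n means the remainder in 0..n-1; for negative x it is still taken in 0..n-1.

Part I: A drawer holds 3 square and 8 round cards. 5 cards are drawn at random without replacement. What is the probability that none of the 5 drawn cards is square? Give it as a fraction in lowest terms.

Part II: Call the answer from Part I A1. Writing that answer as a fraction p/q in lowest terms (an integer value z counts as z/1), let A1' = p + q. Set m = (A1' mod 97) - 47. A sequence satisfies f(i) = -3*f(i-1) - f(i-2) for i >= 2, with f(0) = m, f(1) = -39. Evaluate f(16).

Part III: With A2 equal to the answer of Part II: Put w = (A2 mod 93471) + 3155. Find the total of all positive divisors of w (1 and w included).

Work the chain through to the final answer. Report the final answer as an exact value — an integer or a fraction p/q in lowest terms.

87696

Part I: total draws C(11,5) = 462; favorable C(8,5) = 56; P = 4/33; answer 4/33
Part II: A1 = 4/33; threaded value p + q = 37; m = -10; f(2) = -3*(-39) - 1*(-10) = 127; iterating: f(2)=127, f(3)=-342, f(4)=899, f(5)=-2355, f(6)=6166, f(7)=-16143, f(8)=42263, f(9)=-110646, f(10)=289675, f(11)=-758379, f(12)=1985462, f(13)=-5198007, f(14)=13608559, f(15)=-35627670, f(16)=93274451; answer 93274451
Part III: A2 = 93274451; w = 87019; 87019 = 173 * 503; sigma = (1 + 173) * (1 + 503) = 174 * 504 = 87696; answer 87696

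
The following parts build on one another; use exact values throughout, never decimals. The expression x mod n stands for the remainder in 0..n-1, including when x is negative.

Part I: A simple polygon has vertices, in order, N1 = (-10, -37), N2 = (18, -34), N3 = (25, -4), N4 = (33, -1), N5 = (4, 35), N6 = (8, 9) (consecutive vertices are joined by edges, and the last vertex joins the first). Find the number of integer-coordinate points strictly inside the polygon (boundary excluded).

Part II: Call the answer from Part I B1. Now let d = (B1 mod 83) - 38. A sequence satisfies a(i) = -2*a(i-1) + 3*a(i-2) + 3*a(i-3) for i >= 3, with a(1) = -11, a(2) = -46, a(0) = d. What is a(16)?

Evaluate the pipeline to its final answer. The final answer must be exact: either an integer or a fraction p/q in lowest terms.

-53153950

Part I: cross terms: (-10*-34 - 18*-37)=1006, (18*-4 - 25*-34)=778, (25*-1 - 33*-4)=107, (33*35 - 4*-1)=1159, (4*9 - 8*35)=-244, (8*-37 - -10*9)=-206; twice the area = |2600| = 2600; area = 1300; boundary points = 1 + 1 + 1 + 1 + 2 + 2 = 8; strictly interior points = area - boundary/2 + 1 = 1297; answer 1297
Part II: B1 = 1297; d = 14; a(3) = -2*(-46) + 3*(-11) + 3*(14) = 101; iterating: a(3)=101, a(4)=-373, a(5)=911, a(6)=-2638, a(7)=6890, a(8)=-18961, a(9)=50678, a(10)=-137569, a(11)=370289, a(12)=-1001251, a(13)=2700662, a(14)=-7294210, a(15)=19686653, a(16)=-53153950; answer -53153950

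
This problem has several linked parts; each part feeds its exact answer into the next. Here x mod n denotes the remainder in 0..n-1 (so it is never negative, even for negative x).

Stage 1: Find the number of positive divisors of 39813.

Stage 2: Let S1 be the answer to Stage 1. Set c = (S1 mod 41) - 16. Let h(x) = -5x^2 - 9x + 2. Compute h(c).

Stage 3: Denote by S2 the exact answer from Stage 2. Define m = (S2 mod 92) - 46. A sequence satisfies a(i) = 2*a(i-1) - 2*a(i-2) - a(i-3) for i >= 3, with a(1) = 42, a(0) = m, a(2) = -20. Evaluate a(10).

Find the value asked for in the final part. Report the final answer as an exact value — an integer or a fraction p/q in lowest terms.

-1370

Stage 1: 39813 = 3 * 23 * 577; number of divisors = (1+1) * (1+1) * (1+1) = 8; answer 8
Stage 2: S1 = 8; c = -8; -5*(-8)^2 - 9*(-8)^1 + 2 = (-320) + (72) + (2) = -246; answer -246
Stage 3: S2 = -246; m = -16; a(3) = 2*(-20) - 2*(42) - 1*(-16) = -108; iterating: a(3)=-108, a(4)=-218, a(5)=-200, a(6)=144, a(7)=906, a(8)=1724, a(9)=1492, a(10)=-1370; answer -1370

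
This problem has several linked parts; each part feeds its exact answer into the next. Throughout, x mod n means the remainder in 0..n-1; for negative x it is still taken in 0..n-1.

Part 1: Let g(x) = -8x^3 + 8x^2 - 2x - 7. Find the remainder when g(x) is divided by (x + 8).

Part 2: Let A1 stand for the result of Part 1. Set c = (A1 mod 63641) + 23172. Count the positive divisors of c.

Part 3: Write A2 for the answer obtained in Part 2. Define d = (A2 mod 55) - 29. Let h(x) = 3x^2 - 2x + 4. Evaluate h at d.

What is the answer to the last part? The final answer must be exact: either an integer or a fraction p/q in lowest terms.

1369

Part 1: remainder = value at the root: -8*(-8)^3 + 8*(-8)^2 - 2*(-8)^1 - 7 = (4096) + (512) + (16) + (-7) = 4617; answer 4617
Part 2: A1 = 4617; c = 27789; 27789 = 3 * 59 * 157; number of divisors = (1+1) * (1+1) * (1+1) = 8; answer 8
Part 3: A2 = 8; d = -21; 3*(-21)^2 - 2*(-21)^1 + 4 = (1323) + (42) + (4) = 1369; answer 1369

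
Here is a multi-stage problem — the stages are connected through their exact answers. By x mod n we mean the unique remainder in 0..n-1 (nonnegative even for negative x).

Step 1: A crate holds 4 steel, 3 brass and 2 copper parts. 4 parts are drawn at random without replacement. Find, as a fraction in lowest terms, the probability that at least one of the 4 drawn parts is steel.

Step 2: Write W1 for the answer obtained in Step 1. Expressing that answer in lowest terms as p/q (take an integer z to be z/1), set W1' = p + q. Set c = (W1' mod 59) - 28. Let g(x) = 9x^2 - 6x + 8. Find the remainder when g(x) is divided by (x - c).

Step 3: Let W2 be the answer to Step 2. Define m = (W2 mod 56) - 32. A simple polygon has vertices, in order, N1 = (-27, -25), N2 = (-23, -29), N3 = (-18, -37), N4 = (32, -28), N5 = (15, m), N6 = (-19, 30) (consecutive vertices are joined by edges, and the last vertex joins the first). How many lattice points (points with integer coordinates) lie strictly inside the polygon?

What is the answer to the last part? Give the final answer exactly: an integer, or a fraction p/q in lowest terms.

Step 1: total draws C(9,4) = 126; complement C(5,4) = 5; favorable 126 - 5 = 121; P = 121/126; answer 121/126
Step 2: W1 = 121/126; threaded value p + q = 247; c = -17; remainder = value at the root: 9*(-17)^2 - 6*(-17)^1 + 8 = (2601) + (102) + (8) = 2711; answer 2711
Step 3: W2 = 2711; m = -9; cross terms: (-27*-29 - -23*-25)=208, (-23*-37 - -18*-29)=329, (-18*-28 - 32*-37)=1688, (32*-9 - 15*-28)=132, (15*30 - -19*-9)=279, (-19*-25 - -27*30)=1285; twice the area = |3921| = 3921; area = 3921/2; boundary points = 4 + 1 + 1 + 1 + 1 + 1 = 9; strictly interior points = area - boundary/2 + 1 = 1957; answer 1957

1957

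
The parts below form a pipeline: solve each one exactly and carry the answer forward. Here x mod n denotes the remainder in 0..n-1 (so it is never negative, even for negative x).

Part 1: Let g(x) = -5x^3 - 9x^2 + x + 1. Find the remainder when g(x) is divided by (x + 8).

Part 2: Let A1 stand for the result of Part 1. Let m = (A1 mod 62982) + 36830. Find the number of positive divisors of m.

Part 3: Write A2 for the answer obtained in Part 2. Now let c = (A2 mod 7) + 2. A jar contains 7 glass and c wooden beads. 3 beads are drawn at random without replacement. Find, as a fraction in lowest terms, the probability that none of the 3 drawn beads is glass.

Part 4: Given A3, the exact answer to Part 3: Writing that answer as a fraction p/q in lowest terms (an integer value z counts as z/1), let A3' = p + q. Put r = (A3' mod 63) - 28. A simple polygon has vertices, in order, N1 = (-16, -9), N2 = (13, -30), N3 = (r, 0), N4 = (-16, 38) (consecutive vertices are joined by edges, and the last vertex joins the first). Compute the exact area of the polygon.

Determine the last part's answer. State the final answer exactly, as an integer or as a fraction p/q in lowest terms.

1281/2

Part 1: remainder = value at the root: -5*(-8)^3 - 9*(-8)^2 + 1*(-8)^1 + 1 = (2560) + (-576) + (-8) + (1) = 1977; answer 1977
Part 2: A1 = 1977; m = 38807; 38807 = 151 * 257; number of divisors = (1+1) * (1+1) = 4; answer 4
Part 3: A2 = 4; c = 6; total draws C(13,3) = 286; favorable C(6,3) = 20; P = 10/143; answer 10/143
Part 4: A3 = 10/143; threaded value p + q = 153; r = -1; cross terms: (-16*-30 - 13*-9)=597, (13*0 - -1*-30)=-30, (-1*38 - -16*0)=-38, (-16*-9 - -16*38)=752; twice the area = |1281| = 1281; area = 1281/2; answer 1281/2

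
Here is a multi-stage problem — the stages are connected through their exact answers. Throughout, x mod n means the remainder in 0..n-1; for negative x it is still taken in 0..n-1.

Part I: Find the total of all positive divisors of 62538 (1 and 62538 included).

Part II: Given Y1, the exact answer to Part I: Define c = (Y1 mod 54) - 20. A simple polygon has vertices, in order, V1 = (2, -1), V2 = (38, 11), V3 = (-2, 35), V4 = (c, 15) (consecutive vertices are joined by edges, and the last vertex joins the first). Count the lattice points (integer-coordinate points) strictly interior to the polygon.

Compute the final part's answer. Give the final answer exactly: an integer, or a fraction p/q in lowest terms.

157

Part I: 62538 = 2 * 3 * 7 * 1489; sigma = (1 + 2) * (1 + 3) * (1 + 7) * (1 + 1489) = 3 * 4 * 8 * 1490 = 143040; answer 143040
Part II: Y1 = 143040; c = 28; cross terms: (2*11 - 38*-1)=60, (38*35 - -2*11)=1352, (-2*15 - 28*35)=-1010, (28*-1 - 2*15)=-58; twice the area = |344| = 344; area = 172; boundary points = 12 + 8 + 10 + 2 = 32; strictly interior points = area - boundary/2 + 1 = 157; answer 157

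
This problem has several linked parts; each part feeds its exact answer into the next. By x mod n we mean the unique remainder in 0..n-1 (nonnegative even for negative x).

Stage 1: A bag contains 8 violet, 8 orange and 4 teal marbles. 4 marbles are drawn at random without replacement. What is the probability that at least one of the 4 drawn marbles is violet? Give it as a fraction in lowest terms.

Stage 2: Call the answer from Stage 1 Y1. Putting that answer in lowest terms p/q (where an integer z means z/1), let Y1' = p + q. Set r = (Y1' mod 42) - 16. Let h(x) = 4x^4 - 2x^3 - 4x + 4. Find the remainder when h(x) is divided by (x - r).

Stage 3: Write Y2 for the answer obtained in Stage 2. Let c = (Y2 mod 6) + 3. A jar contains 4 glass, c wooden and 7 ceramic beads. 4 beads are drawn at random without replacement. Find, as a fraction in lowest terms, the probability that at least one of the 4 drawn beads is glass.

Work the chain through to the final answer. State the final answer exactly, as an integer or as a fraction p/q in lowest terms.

2059/3060

Stage 1: total draws C(20,4) = 4845; complement C(12,4) = 495; favorable 4845 - 495 = 4350; P = 290/323; answer 290/323
Stage 2: Y1 = 290/323; threaded value p + q = 613; r = 9; remainder = value at the root: 4*(9)^4 - 2*(9)^3 - 4*(9)^1 + 4 = (26244) + (-1458) + (-36) + (4) = 24754; answer 24754
Stage 3: Y2 = 24754; c = 7; total draws C(18,4) = 3060; complement C(14,4) = 1001; favorable 3060 - 1001 = 2059; P = 2059/3060; answer 2059/3060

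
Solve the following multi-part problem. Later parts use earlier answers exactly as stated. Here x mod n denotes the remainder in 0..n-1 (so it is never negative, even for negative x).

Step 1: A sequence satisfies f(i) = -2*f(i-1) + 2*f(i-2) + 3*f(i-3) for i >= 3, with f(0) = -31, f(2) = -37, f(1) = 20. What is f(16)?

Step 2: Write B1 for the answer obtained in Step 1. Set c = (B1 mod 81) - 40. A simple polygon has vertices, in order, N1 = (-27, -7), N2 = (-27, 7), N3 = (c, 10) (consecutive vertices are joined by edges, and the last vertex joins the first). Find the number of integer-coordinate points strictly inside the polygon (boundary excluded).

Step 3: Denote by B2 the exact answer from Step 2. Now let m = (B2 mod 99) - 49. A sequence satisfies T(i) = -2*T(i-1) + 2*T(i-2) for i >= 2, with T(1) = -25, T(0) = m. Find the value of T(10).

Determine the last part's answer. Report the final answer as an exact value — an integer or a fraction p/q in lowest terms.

Step 1: f(3) = -2*(-37) + 2*(20) + 3*(-31) = 21; iterating: f(3)=21, f(4)=-56, f(5)=43, f(6)=-135, f(7)=188, f(8)=-517, f(9)=1005, f(10)=-2480, f(11)=5419, f(12)=-12783, f(13)=28964, f(14)=-67237, f(15)=154053, f(16)=-355688; answer -355688
Step 2: B1 = -355688; c = 24; cross terms: (-27*7 - -27*-7)=-378, (-27*10 - 24*7)=-438, (24*-7 - -27*10)=102; twice the area = |-714| = 714; area = 357; boundary points = 14 + 3 + 17 = 34; strictly interior points = area - boundary/2 + 1 = 341; answer 341
Step 3: B2 = 341; m = -5; T(2) = -2*(-25) + 2*(-5) = 40; iterating: T(2)=40, T(3)=-130, T(4)=340, T(5)=-940, T(6)=2560, T(7)=-7000, T(8)=19120, T(9)=-52240, T(10)=142720; answer 142720

142720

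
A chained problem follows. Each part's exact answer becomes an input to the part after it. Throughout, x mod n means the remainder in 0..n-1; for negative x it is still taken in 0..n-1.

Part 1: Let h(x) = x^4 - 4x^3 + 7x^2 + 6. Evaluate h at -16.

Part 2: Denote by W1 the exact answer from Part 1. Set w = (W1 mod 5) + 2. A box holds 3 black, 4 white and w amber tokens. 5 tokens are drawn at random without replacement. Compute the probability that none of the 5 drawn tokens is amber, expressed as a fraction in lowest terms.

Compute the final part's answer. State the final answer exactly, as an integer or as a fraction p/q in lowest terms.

Part 1: 1*(-16)^4 - 4*(-16)^3 + 7*(-16)^2 + 6 = (65536) + (16384) + (1792) + (6) = 83718; answer 83718
Part 2: W1 = 83718; w = 5; total draws C(12,5) = 792; favorable C(7,5) = 21; P = 7/264; answer 7/264

7/264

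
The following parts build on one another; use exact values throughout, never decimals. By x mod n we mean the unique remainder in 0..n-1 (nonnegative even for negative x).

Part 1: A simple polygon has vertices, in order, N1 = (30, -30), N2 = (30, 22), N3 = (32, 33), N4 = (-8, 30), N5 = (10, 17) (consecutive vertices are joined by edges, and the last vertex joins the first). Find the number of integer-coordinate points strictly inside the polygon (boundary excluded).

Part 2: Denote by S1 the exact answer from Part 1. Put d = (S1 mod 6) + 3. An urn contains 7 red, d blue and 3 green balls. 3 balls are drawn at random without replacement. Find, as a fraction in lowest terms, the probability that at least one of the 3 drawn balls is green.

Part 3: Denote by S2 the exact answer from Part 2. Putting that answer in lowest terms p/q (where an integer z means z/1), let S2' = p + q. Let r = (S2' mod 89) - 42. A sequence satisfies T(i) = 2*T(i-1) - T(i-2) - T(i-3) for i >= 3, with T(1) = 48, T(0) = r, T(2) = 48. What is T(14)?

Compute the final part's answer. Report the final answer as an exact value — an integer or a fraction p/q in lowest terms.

1875

Part 1: cross terms: (30*22 - 30*-30)=1560, (30*33 - 32*22)=286, (32*30 - -8*33)=1224, (-8*17 - 10*30)=-436, (10*-30 - 30*17)=-810; twice the area = |1824| = 1824; area = 912; boundary points = 52 + 1 + 1 + 1 + 1 = 56; strictly interior points = area - boundary/2 + 1 = 885; answer 885
Part 2: S1 = 885; d = 6; total draws C(16,3) = 560; complement C(13,3) = 286; favorable 560 - 286 = 274; P = 137/280; answer 137/280
Part 3: S2 = 137/280; threaded value p + q = 417; r = 19; T(3) = 2*(48) - 1*(48) - 1*(19) = 29; iterating: T(3)=29, T(4)=-38, T(5)=-153, T(6)=-297, T(7)=-403, T(8)=-356, T(9)=-12, T(10)=735, T(11)=1838, T(12)=2953, T(13)=3333, T(14)=1875; answer 1875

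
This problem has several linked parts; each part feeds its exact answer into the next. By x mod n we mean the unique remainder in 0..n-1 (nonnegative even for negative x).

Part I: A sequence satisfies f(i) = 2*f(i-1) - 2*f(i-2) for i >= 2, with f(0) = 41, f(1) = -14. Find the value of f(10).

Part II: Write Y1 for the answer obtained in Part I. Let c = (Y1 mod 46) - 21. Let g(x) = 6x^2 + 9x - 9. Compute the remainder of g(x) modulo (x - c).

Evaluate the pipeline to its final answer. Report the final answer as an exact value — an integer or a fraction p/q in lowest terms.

Part I: f(2) = 2*(-14) - 2*(41) = -110; iterating: f(2)=-110, f(3)=-192, f(4)=-164, f(5)=56, f(6)=440, f(7)=768, f(8)=656, f(9)=-224, f(10)=-1760; answer -1760
Part II: Y1 = -1760; c = 13; remainder = value at the root: 6*(13)^2 + 9*(13)^1 - 9 = (1014) + (117) + (-9) = 1122; answer 1122

1122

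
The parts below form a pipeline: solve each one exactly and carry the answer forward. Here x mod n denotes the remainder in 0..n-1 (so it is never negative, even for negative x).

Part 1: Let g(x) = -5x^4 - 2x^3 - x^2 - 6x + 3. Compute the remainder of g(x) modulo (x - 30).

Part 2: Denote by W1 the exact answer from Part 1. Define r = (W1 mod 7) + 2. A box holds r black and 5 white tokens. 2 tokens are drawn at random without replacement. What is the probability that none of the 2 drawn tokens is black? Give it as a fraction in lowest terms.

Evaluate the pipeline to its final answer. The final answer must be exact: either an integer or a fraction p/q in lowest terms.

Part 1: remainder = value at the root: -5*(30)^4 - 2*(30)^3 - 1*(30)^2 - 6*(30)^1 + 3 = (-4050000) + (-54000) + (-900) + (-180) + (3) = -4105077; answer -4105077
Part 2: W1 = -4105077; r = 5; total draws C(10,2) = 45; favorable C(5,2) = 10; P = 2/9; answer 2/9

2/9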